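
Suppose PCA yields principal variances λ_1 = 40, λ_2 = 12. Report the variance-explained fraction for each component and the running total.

Step 1 — total variance = trace(Sigma) = Σ λ_i = 40 + 12 = 52.

Step 2 — fraction explained by component i = λ_i / Σ λ:
  PC1: 40/52 = 0.7692
  PC2: 12/52 = 0.2308

Step 3 — cumulative fraction after k components = (λ_1 + ... + λ_k) / Σ λ:
  k = 1: 40/52 = 0.7692
  k = 2: (40 + 12)/52 = 52/52 = 1

Summary (fraction, with percent):

explained: PC1 0.7692 (76.92%), PC2 0.2308 (23.08%);  cumulative: 0.7692, 1


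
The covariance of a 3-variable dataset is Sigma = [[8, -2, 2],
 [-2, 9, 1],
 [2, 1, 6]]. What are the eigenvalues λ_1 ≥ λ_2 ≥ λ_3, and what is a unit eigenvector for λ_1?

Step 1 — characteristic polynomial p(λ) = det(λI - Sigma) = λ³ - tr·λ² + c_1·λ - det, where tr = trace, c_1 = sum of the principal 2×2 minors, det = det(Sigma):
  tr = 8 + 9 + 6 = 23,
  c_1 = (8·9 - (-2)²) + (8·6 - (2)²) + (9·6 - (1)²) = 68 + 44 + 53 = 165,
  det = 8·(9·6 - (1)²) - (-2)·((-2)·6 - (1)·(2)) + (2)·((-2)·(1) - 9·(2)) = 8·(53) - (-2)·(-14) + (2)·(-20) = 356.
  So p(λ) = λ³ - 23λ² + 165λ - 356.
Step 2 — look for an integer root (rational root theorem: any rational root is an integer divisor of 356). Testing λ = 4:
  p(4) = 64 - 368 + 660 - 356 = 0  ✓
  Dividing out (λ - 4): p(λ) = (λ - 4)(λ² - 19λ + 89).
Step 3 — remaining eigenvalues from the quadratic λ² - 19λ + 89 = 0:
  Δ = 19² - 4·89 = 361 - 356 = 5,  λ = (19 ± √5)/2 = (19 ± 2.2361)/2 ≈ 10.618 or 8.382.
  Sorted: λ_1 = 10.618,  λ_2 = 8.382,  λ_3 = 4  (check: sum = 23 = tr ✓).

Step 4 — unit eigenvector for λ_1 ≈ 10.618: v spans the null space of (Sigma - λ_1 I), whose rows are
  r_1 = (-2.618, -2, 2),  r_2 = (-2, -1.618, 1),  r_3 = (2, 1, -4.618).
  v is orthogonal to every row, so take v ∝ r_1 × r_2 = ((-2)·(1) - (2)·(-1.618), (2)·(-2) - (-2.618)·(1), (-2.618)·(-1.618) - (-2)·(-2)) ≈ (1.2361, -1.382, 0.2361).
  Let u = (1.2361, -1.382, 0.2361).
  ||u|| = √((1.2361)² + (-1.382)² + (0.2361)²) = √(3.4934) ≈ 1.8691,  v_1 = u/||u|| ≈ (0.6613, -0.7394, 0.1263) (||v_1|| = 1).

λ_1 = 10.618,  λ_2 = 8.382,  λ_3 = 4;  v_1 ≈ (0.6613, -0.7394, 0.1263)


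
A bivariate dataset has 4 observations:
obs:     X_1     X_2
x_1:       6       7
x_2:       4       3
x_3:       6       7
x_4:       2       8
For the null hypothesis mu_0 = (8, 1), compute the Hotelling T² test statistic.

Step 1 — sample mean vector:
  mean(X_1) = (6 + 4 + 6 + 2) / 4 = 18/4 = 4.5
  mean(X_2) = (7 + 3 + 7 + 8) / 4 = 25/4 = 6.25
  x̄ = (4.5, 6.25),  deviation x̄ - mu_0 = (4.5, 6.25) - (8, 1) = (-3.5, 5.25).

Step 2 — sample covariance matrix, S[i,j] = (1/(n-1)) · Σ_k (x_{k,i} - mean_i) · (x_{k,j} - mean_j), divisor n-1 = 3:
  S[X_1,X_1] = ((1.5)·(1.5) + (-0.5)·(-0.5) + (1.5)·(1.5) + (-2.5)·(-2.5)) / 3 = 11/3 = 3.6667
  S[X_1,X_2] = ((1.5)·(0.75) + (-0.5)·(-3.25) + (1.5)·(0.75) + (-2.5)·(1.75)) / 3 = -0.5/3 = -0.1667
  S[X_2,X_2] = ((0.75)·(0.75) + (-3.25)·(-3.25) + (0.75)·(0.75) + (1.75)·(1.75)) / 3 = 14.75/3 = 4.9167
  S = [[3.6667, -0.1667],
 [-0.1667, 4.9167]].

Step 3 — invert S. det(S) = 3.6667·4.9167 - (-0.1667)² = 18.
  S^{-1} = (1/det) · [[d, -b], [-b, a]] = [[0.2731, 0.0093],
 [0.0093, 0.2037]].

Step 4 — quadratic form (x̄ - mu_0)^T · S^{-1} · (x̄ - mu_0):
  S^{-1} · (x̄ - mu_0) = (-0.9074, 1.037),
  (x̄ - mu_0)^T · [...] = (-3.5)·(-0.9074) + (5.25)·(1.037) = 8.6204.

Step 5 — scale by n: T² = 4 · 8.6204 = 34.4815.

T² ≈ 34.4815


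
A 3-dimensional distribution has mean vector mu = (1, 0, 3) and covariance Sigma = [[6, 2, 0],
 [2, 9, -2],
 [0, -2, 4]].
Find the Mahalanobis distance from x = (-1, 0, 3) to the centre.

Step 1 — centre the observation: (x - mu) = (-2, 0, 0).

Step 2 — invert Sigma (cofactor / det for 3×3, or solve directly):
  Sigma^{-1} = [[0.1818, -0.0455, -0.0227],
 [-0.0455, 0.1364, 0.0682],
 [-0.0227, 0.0682, 0.2841]].

Step 3 — form the quadratic (x - mu)^T · Sigma^{-1} · (x - mu):
  Sigma^{-1} · (x - mu) = (-0.3636, 0.0909, 0.0455).
  (x - mu)^T · [Sigma^{-1} · (x - mu)] = (-2)·(-0.3636) + (0)·(0.0909) + (0)·(0.0455) = 0.7273.

Step 4 — take square root: d = √(0.7273) ≈ 0.8528.

d(x, mu) = √(0.7273) ≈ 0.8528


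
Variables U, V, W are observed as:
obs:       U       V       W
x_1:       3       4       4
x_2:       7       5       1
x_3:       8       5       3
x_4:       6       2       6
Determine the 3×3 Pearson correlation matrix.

Step 1 — column means:
  mean(U) = (3 + 7 + 8 + 6) / 4 = 24/4 = 6
  mean(V) = (4 + 5 + 5 + 2) / 4 = 16/4 = 4
  mean(W) = (4 + 1 + 3 + 6) / 4 = 14/4 = 3.5

Step 2 — sample variances and covariances s[i,j] = (1/(n-1)) · Σ_k (x_{k,i} - mean_i) · (x_{k,j} - mean_j), with n-1 = 3:
  s[U,U] = ((-3)·(-3) + (1)·(1) + (2)·(2) + (0)·(0)) / 3 = 14/3 = 4.6667
  s[U,V] = ((-3)·(0) + (1)·(1) + (2)·(1) + (0)·(-2)) / 3 = 3/3 = 1
  s[U,W] = ((-3)·(0.5) + (1)·(-2.5) + (2)·(-0.5) + (0)·(2.5)) / 3 = -5/3 = -1.6667
  s[V,V] = ((0)·(0) + (1)·(1) + (1)·(1) + (-2)·(-2)) / 3 = 6/3 = 2
  s[V,W] = ((0)·(0.5) + (1)·(-2.5) + (1)·(-0.5) + (-2)·(2.5)) / 3 = -8/3 = -2.6667
  s[W,W] = ((0.5)·(0.5) + (-2.5)·(-2.5) + (-0.5)·(-0.5) + (2.5)·(2.5)) / 3 = 13/3 = 4.3333
  Sample standard deviations s_i = √(s[i,i]):
  s(U) = √(4.6667) = 2.1602
  s(V) = √(2) = 1.4142
  s(W) = √(4.3333) = 2.0817

Step 3 — r_{ij} = s_{ij} / (s_i · s_j):
  r[U,U] = 1 (diagonal).
  r[U,V] = 1 / (2.1602 · 1.4142) = 1 / 3.0551 = 0.3273
  r[U,W] = -1.6667 / (2.1602 · 2.0817) = -1.6667 / 4.4969 = -0.3706
  r[V,V] = 1 (diagonal).
  r[V,W] = -2.6667 / (1.4142 · 2.0817) = -2.6667 / 2.9439 = -0.9058
  r[W,W] = 1 (diagonal).

R is symmetric with unit diagonal. Assembling:

R = [[1, 0.3273, -0.3706],
 [0.3273, 1, -0.9058],
 [-0.3706, -0.9058, 1]]


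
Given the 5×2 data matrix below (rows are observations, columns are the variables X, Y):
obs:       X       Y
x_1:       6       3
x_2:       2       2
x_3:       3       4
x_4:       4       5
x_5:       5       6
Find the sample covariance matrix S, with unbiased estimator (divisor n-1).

Step 1 — column means:
  mean(X) = (6 + 2 + 3 + 4 + 5) / 5 = 20/5 = 4
  mean(Y) = (3 + 2 + 4 + 5 + 6) / 5 = 20/5 = 4

Step 2 — sample covariance S[i,j] = (1/(n-1)) · Σ_k (x_{k,i} - mean_i) · (x_{k,j} - mean_j), with n-1 = 4.
  S[X,X] = ((2)·(2) + (-2)·(-2) + (-1)·(-1) + (0)·(0) + (1)·(1)) / 4 = 10/4 = 2.5
  S[X,Y] = ((2)·(-1) + (-2)·(-2) + (-1)·(0) + (0)·(1) + (1)·(2)) / 4 = 4/4 = 1
  S[Y,Y] = ((-1)·(-1) + (-2)·(-2) + (0)·(0) + (1)·(1) + (2)·(2)) / 4 = 10/4 = 2.5

S is symmetric (S[j,i] = S[i,j]). Assembling:

S = [[2.5, 1],
 [1, 2.5]]


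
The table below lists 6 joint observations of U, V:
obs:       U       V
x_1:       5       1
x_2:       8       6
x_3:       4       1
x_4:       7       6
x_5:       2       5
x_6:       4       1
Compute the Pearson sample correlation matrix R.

Step 1 — column means:
  mean(U) = (5 + 8 + 4 + 7 + 2 + 4) / 6 = 30/6 = 5
  mean(V) = (1 + 6 + 1 + 6 + 5 + 1) / 6 = 20/6 = 3.3333

Step 2 — sample variances and covariances s[i,j] = (1/(n-1)) · Σ_k (x_{k,i} - mean_i) · (x_{k,j} - mean_j), with n-1 = 5:
  s[U,U] = ((0)·(0) + (3)·(3) + (-1)·(-1) + (2)·(2) + (-3)·(-3) + (-1)·(-1)) / 5 = 24/5 = 4.8
  s[U,V] = ((0)·(-2.3333) + (3)·(2.6667) + (-1)·(-2.3333) + (2)·(2.6667) + (-3)·(1.6667) + (-1)·(-2.3333)) / 5 = 13/5 = 2.6
  s[V,V] = ((-2.3333)·(-2.3333) + (2.6667)·(2.6667) + (-2.3333)·(-2.3333) + (2.6667)·(2.6667) + (1.6667)·(1.6667) + (-2.3333)·(-2.3333)) / 5 = 33.3333/5 = 6.6667
  Sample standard deviations s_i = √(s[i,i]):
  s(U) = √(4.8) = 2.1909
  s(V) = √(6.6667) = 2.582

Step 3 — r_{ij} = s_{ij} / (s_i · s_j):
  r[U,U] = 1 (diagonal).
  r[U,V] = 2.6 / (2.1909 · 2.582) = 2.6 / 5.6569 = 0.4596
  r[V,V] = 1 (diagonal).

R is symmetric with unit diagonal. Assembling:

R = [[1, 0.4596],
 [0.4596, 1]]


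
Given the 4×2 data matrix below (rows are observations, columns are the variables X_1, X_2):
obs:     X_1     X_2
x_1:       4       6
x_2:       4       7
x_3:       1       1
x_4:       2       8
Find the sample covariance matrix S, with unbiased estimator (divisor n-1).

Step 1 — column means:
  mean(X_1) = (4 + 4 + 1 + 2) / 4 = 11/4 = 2.75
  mean(X_2) = (6 + 7 + 1 + 8) / 4 = 22/4 = 5.5

Step 2 — sample covariance S[i,j] = (1/(n-1)) · Σ_k (x_{k,i} - mean_i) · (x_{k,j} - mean_j), with n-1 = 3.
  S[X_1,X_1] = ((1.25)·(1.25) + (1.25)·(1.25) + (-1.75)·(-1.75) + (-0.75)·(-0.75)) / 3 = 6.75/3 = 2.25
  S[X_1,X_2] = ((1.25)·(0.5) + (1.25)·(1.5) + (-1.75)·(-4.5) + (-0.75)·(2.5)) / 3 = 8.5/3 = 2.8333
  S[X_2,X_2] = ((0.5)·(0.5) + (1.5)·(1.5) + (-4.5)·(-4.5) + (2.5)·(2.5)) / 3 = 29/3 = 9.6667

S is symmetric (S[j,i] = S[i,j]). Assembling:

S = [[2.25, 2.8333],
 [2.8333, 9.6667]]


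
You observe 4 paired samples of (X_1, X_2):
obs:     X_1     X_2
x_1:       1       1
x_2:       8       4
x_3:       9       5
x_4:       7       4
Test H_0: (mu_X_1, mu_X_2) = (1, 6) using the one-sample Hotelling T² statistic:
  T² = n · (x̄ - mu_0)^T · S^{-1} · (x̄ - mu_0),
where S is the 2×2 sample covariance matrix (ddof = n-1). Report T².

Step 1 — sample mean vector:
  mean(X_1) = (1 + 8 + 9 + 7) / 4 = 25/4 = 6.25
  mean(X_2) = (1 + 4 + 5 + 4) / 4 = 14/4 = 3.5
  x̄ = (6.25, 3.5),  deviation x̄ - mu_0 = (6.25, 3.5) - (1, 6) = (5.25, -2.5).

Step 2 — sample covariance matrix, S[i,j] = (1/(n-1)) · Σ_k (x_{k,i} - mean_i) · (x_{k,j} - mean_j), divisor n-1 = 3:
  S[X_1,X_1] = ((-5.25)·(-5.25) + (1.75)·(1.75) + (2.75)·(2.75) + (0.75)·(0.75)) / 3 = 38.75/3 = 12.9167
  S[X_1,X_2] = ((-5.25)·(-2.5) + (1.75)·(0.5) + (2.75)·(1.5) + (0.75)·(0.5)) / 3 = 18.5/3 = 6.1667
  S[X_2,X_2] = ((-2.5)·(-2.5) + (0.5)·(0.5) + (1.5)·(1.5) + (0.5)·(0.5)) / 3 = 9/3 = 3
  S = [[12.9167, 6.1667],
 [6.1667, 3]].

Step 3 — invert S. det(S) = 12.9167·3 - (6.1667)² = 0.7222.
  S^{-1} = (1/det) · [[d, -b], [-b, a]] = [[4.1538, -8.5385],
 [-8.5385, 17.8846]].

Step 4 — quadratic form (x̄ - mu_0)^T · S^{-1} · (x̄ - mu_0):
  S^{-1} · (x̄ - mu_0) = (43.1538, -89.5385),
  (x̄ - mu_0)^T · [...] = (5.25)·(43.1538) + (-2.5)·(-89.5385) = 450.4038.

Step 5 — scale by n: T² = 4 · 450.4038 = 1801.6154.

T² ≈ 1801.6154


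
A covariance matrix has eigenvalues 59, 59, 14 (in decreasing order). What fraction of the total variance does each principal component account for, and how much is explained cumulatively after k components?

Step 1 — total variance = trace(Sigma) = Σ λ_i = 59 + 59 + 14 = 132.

Step 2 — fraction explained by component i = λ_i / Σ λ:
  PC1: 59/132 = 0.447
  PC2: 59/132 = 0.447
  PC3: 14/132 = 0.1061

Step 3 — cumulative fraction after k components = (λ_1 + ... + λ_k) / Σ λ:
  k = 1: 59/132 = 0.447
  k = 2: (59 + 59)/132 = 118/132 = 0.8939
  k = 3: (59 + 59 + 14)/132 = 132/132 = 1

Summary (fraction, with percent):

explained: PC1 0.447 (44.7%), PC2 0.447 (44.7%), PC3 0.1061 (10.61%);  cumulative: 0.447, 0.8939, 1


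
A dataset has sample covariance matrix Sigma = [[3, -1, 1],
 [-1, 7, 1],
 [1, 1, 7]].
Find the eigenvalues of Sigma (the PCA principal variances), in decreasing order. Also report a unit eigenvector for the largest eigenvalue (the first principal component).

Step 1 — characteristic polynomial p(λ) = det(λI - Sigma) = λ³ - tr·λ² + c_1·λ - det, where tr = trace, c_1 = sum of the principal 2×2 minors, det = det(Sigma):
  tr = 3 + 7 + 7 = 17,
  c_1 = (3·7 - (-1)²) + (3·7 - (1)²) + (7·7 - (1)²) = 20 + 20 + 48 = 88,
  det = 3·(7·7 - (1)²) - (-1)·((-1)·7 - (1)·(1)) + (1)·((-1)·(1) - 7·(1)) = 3·(48) - (-1)·(-8) + (1)·(-8) = 128.
  So p(λ) = λ³ - 17λ² + 88λ - 128.
Step 2 — look for an integer root (rational root theorem: any rational root is an integer divisor of 128). Testing λ = 8:
  p(8) = 512 - 1088 + 704 - 128 = 0  ✓
  Dividing out (λ - 8): p(λ) = (λ - 8)(λ² - 9λ + 16).
Step 3 — remaining eigenvalues from the quadratic λ² - 9λ + 16 = 0:
  Δ = 9² - 4·16 = 81 - 64 = 17,  λ = (9 ± √17)/2 = (9 ± 4.1231)/2 ≈ 6.5616 or 2.4384.
  Sorted: λ_1 = 8,  λ_2 = 6.5616,  λ_3 = 2.4384  (check: sum = 17 = tr ✓).

Step 4 — unit eigenvector for λ_1 = 8: v spans the null space of (Sigma - λ_1 I), whose rows are
  r_1 = (-5, -1, 1),  r_2 = (-1, -1, 1),  r_3 = (1, 1, -1).
  v is orthogonal to every row, so take v ∝ r_1 × r_2 = ((-1)·(1) - (1)·(-1), (1)·(-1) - (-5)·(1), (-5)·(-1) - (-1)·(-1)) = (0, 4, 4).
  Rescale (divide by 4): u = (0, 1, 1).
  ||u|| = √((0)² + (1)² + (1)²) = √(2) ≈ 1.4142,  v_1 = u/||u|| ≈ (0, 0.7071, 0.7071) (||v_1|| = 1).

λ_1 = 8,  λ_2 = 6.5616,  λ_3 = 2.4384;  v_1 ≈ (0, 0.7071, 0.7071)


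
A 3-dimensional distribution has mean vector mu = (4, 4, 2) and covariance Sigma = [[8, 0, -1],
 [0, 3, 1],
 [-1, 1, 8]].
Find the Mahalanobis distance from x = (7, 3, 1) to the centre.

Step 1 — centre the observation: (x - mu) = (3, -1, -1).

Step 2 — invert Sigma (cofactor / det for 3×3, or solve directly):
  Sigma^{-1} = [[0.1271, -0.0055, 0.0166],
 [-0.0055, 0.3481, -0.0442],
 [0.0166, -0.0442, 0.1326]].

Step 3 — form the quadratic (x - mu)^T · Sigma^{-1} · (x - mu):
  Sigma^{-1} · (x - mu) = (0.3702, -0.3204, -0.0387).
  (x - mu)^T · [Sigma^{-1} · (x - mu)] = (3)·(0.3702) + (-1)·(-0.3204) + (-1)·(-0.0387) = 1.4696.

Step 4 — take square root: d = √(1.4696) ≈ 1.2123.

d(x, mu) = √(1.4696) ≈ 1.2123


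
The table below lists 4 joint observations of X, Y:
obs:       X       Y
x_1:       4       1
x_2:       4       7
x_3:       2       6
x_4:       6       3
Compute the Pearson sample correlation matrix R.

Step 1 — column means:
  mean(X) = (4 + 4 + 2 + 6) / 4 = 16/4 = 4
  mean(Y) = (1 + 7 + 6 + 3) / 4 = 17/4 = 4.25

Step 2 — sample variances and covariances s[i,j] = (1/(n-1)) · Σ_k (x_{k,i} - mean_i) · (x_{k,j} - mean_j), with n-1 = 3:
  s[X,X] = ((0)·(0) + (0)·(0) + (-2)·(-2) + (2)·(2)) / 3 = 8/3 = 2.6667
  s[X,Y] = ((0)·(-3.25) + (0)·(2.75) + (-2)·(1.75) + (2)·(-1.25)) / 3 = -6/3 = -2
  s[Y,Y] = ((-3.25)·(-3.25) + (2.75)·(2.75) + (1.75)·(1.75) + (-1.25)·(-1.25)) / 3 = 22.75/3 = 7.5833
  Sample standard deviations s_i = √(s[i,i]):
  s(X) = √(2.6667) = 1.633
  s(Y) = √(7.5833) = 2.7538

Step 3 — r_{ij} = s_{ij} / (s_i · s_j):
  r[X,X] = 1 (diagonal).
  r[X,Y] = -2 / (1.633 · 2.7538) = -2 / 4.4969 = -0.4447
  r[Y,Y] = 1 (diagonal).

R is symmetric with unit diagonal. Assembling:

R = [[1, -0.4447],
 [-0.4447, 1]]


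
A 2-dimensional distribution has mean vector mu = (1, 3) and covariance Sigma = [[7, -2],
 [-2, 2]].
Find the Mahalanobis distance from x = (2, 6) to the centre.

Step 1 — centre the observation: (x - mu) = (1, 3).

Step 2 — invert Sigma. det(Sigma) = 7·2 - (-2)² = 10.
  Sigma^{-1} = (1/det) · [[d, -b], [-b, a]] = [[0.2, 0.2],
 [0.2, 0.7]].

Step 3 — form the quadratic (x - mu)^T · Sigma^{-1} · (x - mu):
  Sigma^{-1} · (x - mu) = (0.8, 2.3).
  (x - mu)^T · [Sigma^{-1} · (x - mu)] = (1)·(0.8) + (3)·(2.3) = 7.7.

Step 4 — take square root: d = √(7.7) ≈ 2.7749.

d(x, mu) = √(7.7) ≈ 2.7749


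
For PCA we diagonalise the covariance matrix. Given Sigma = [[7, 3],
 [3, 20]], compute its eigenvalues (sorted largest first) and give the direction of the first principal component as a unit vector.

Step 1 — characteristic polynomial of 2×2 Sigma:
  det(Sigma - λI) = λ² - trace · λ + det = 0.
  trace = 7 + 20 = 27, det = 7·20 - (3)² = 131.
Step 2 — discriminant:
  Δ = trace² - 4·det = 729 - 524 = 205.
Step 3 — eigenvalues:
  λ = (trace ± √Δ)/2 = (27 ± 14.3178)/2,
  λ_1 = 20.6589,  λ_2 = 6.3411.

Step 4 — unit eigenvector for λ_1: solve (Sigma - λ_1 I)v = 0. First row:
  (7 - 20.6589)·v_x + (3)·v_y = 0, i.e. (-13.6589)·v_x + (3)·v_y = 0,
  so v ∝ (b, λ_1 - a) = (3, 13.6589) = u.
  ||u|| = √((3)² + (13.6589)²) = √(195.5658) ≈ 13.9845,
  v_1 = u/||u|| ≈ (0.2145, 0.9767) (||v_1|| = 1).

λ_1 = 20.6589,  λ_2 = 6.3411;  v_1 ≈ (0.2145, 0.9767)


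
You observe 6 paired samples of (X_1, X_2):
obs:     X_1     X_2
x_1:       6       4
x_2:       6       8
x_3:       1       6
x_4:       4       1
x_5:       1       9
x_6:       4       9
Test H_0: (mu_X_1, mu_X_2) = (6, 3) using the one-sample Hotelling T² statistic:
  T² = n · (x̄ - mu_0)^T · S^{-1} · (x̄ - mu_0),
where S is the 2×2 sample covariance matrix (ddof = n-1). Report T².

Step 1 — sample mean vector:
  mean(X_1) = (6 + 6 + 1 + 4 + 1 + 4) / 6 = 22/6 = 3.6667
  mean(X_2) = (4 + 8 + 6 + 1 + 9 + 9) / 6 = 37/6 = 6.1667
  x̄ = (3.6667, 6.1667),  deviation x̄ - mu_0 = (3.6667, 6.1667) - (6, 3) = (-2.3333, 3.1667).

Step 2 — sample covariance matrix, S[i,j] = (1/(n-1)) · Σ_k (x_{k,i} - mean_i) · (x_{k,j} - mean_j), divisor n-1 = 5:
  S[X_1,X_1] = ((2.3333)·(2.3333) + (2.3333)·(2.3333) + (-2.6667)·(-2.6667) + (0.3333)·(0.3333) + (-2.6667)·(-2.6667) + (0.3333)·(0.3333)) / 5 = 25.3333/5 = 5.0667
  S[X_1,X_2] = ((2.3333)·(-2.1667) + (2.3333)·(1.8333) + (-2.6667)·(-0.1667) + (0.3333)·(-5.1667) + (-2.6667)·(2.8333) + (0.3333)·(2.8333)) / 5 = -8.6667/5 = -1.7333
  S[X_2,X_2] = ((-2.1667)·(-2.1667) + (1.8333)·(1.8333) + (-0.1667)·(-0.1667) + (-5.1667)·(-5.1667) + (2.8333)·(2.8333) + (2.8333)·(2.8333)) / 5 = 50.8333/5 = 10.1667
  S = [[5.0667, -1.7333],
 [-1.7333, 10.1667]].

Step 3 — invert S. det(S) = 5.0667·10.1667 - (-1.7333)² = 48.5067.
  S^{-1} = (1/det) · [[d, -b], [-b, a]] = [[0.2096, 0.0357],
 [0.0357, 0.1045]].

Step 4 — quadratic form (x̄ - mu_0)^T · S^{-1} · (x̄ - mu_0):
  S^{-1} · (x̄ - mu_0) = (-0.3759, 0.2474),
  (x̄ - mu_0)^T · [...] = (-2.3333)·(-0.3759) + (3.1667)·(0.2474) = 1.6605.

Step 5 — scale by n: T² = 6 · 1.6605 = 9.9629.

T² ≈ 9.9629


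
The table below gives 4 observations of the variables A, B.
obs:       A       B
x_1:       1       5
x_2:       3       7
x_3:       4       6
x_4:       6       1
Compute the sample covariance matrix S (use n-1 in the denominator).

Step 1 — column means:
  mean(A) = (1 + 3 + 4 + 6) / 4 = 14/4 = 3.5
  mean(B) = (5 + 7 + 6 + 1) / 4 = 19/4 = 4.75

Step 2 — sample covariance S[i,j] = (1/(n-1)) · Σ_k (x_{k,i} - mean_i) · (x_{k,j} - mean_j), with n-1 = 3.
  S[A,A] = ((-2.5)·(-2.5) + (-0.5)·(-0.5) + (0.5)·(0.5) + (2.5)·(2.5)) / 3 = 13/3 = 4.3333
  S[A,B] = ((-2.5)·(0.25) + (-0.5)·(2.25) + (0.5)·(1.25) + (2.5)·(-3.75)) / 3 = -10.5/3 = -3.5
  S[B,B] = ((0.25)·(0.25) + (2.25)·(2.25) + (1.25)·(1.25) + (-3.75)·(-3.75)) / 3 = 20.75/3 = 6.9167

S is symmetric (S[j,i] = S[i,j]). Assembling:

S = [[4.3333, -3.5],
 [-3.5, 6.9167]]


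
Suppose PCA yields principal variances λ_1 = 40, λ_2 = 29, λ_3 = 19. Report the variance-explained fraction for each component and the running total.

Step 1 — total variance = trace(Sigma) = Σ λ_i = 40 + 29 + 19 = 88.

Step 2 — fraction explained by component i = λ_i / Σ λ:
  PC1: 40/88 = 0.4545
  PC2: 29/88 = 0.3295
  PC3: 19/88 = 0.2159

Step 3 — cumulative fraction after k components = (λ_1 + ... + λ_k) / Σ λ:
  k = 1: 40/88 = 0.4545
  k = 2: (40 + 29)/88 = 69/88 = 0.7841
  k = 3: (40 + 29 + 19)/88 = 88/88 = 1

Summary (fraction, with percent):

explained: PC1 0.4545 (45.45%), PC2 0.3295 (32.95%), PC3 0.2159 (21.59%);  cumulative: 0.4545, 0.7841, 1


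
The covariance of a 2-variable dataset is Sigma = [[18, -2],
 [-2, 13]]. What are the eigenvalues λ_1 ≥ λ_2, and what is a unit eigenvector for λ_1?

Step 1 — characteristic polynomial of 2×2 Sigma:
  det(Sigma - λI) = λ² - trace · λ + det = 0.
  trace = 18 + 13 = 31, det = 18·13 - (-2)² = 230.
Step 2 — discriminant:
  Δ = trace² - 4·det = 961 - 920 = 41.
Step 3 — eigenvalues:
  λ = (trace ± √Δ)/2 = (31 ± 6.4031)/2,
  λ_1 = 18.7016,  λ_2 = 12.2984.

Step 4 — unit eigenvector for λ_1: solve (Sigma - λ_1 I)v = 0. First row:
  (18 - 18.7016)·v_x + (-2)·v_y = 0, i.e. (-0.7016)·v_x + (-2)·v_y = 0,
  so v ∝ (b, λ_1 - a) = (-2, 0.7016); multiply by -1 so the first entry is positive: u = (2, -0.7016).
  ||u|| = √((2)² + (-0.7016)²) = √(4.4922) ≈ 2.1195,
  v_1 = u/||u|| ≈ (0.9436, -0.331) (||v_1|| = 1).

λ_1 = 18.7016,  λ_2 = 12.2984;  v_1 ≈ (0.9436, -0.331)


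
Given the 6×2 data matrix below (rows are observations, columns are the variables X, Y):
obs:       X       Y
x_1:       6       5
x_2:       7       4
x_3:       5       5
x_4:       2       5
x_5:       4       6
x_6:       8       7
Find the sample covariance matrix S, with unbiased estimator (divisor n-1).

Step 1 — column means:
  mean(X) = (6 + 7 + 5 + 2 + 4 + 8) / 6 = 32/6 = 5.3333
  mean(Y) = (5 + 4 + 5 + 5 + 6 + 7) / 6 = 32/6 = 5.3333

Step 2 — sample covariance S[i,j] = (1/(n-1)) · Σ_k (x_{k,i} - mean_i) · (x_{k,j} - mean_j), with n-1 = 5.
  S[X,X] = ((0.6667)·(0.6667) + (1.6667)·(1.6667) + (-0.3333)·(-0.3333) + (-3.3333)·(-3.3333) + (-1.3333)·(-1.3333) + (2.6667)·(2.6667)) / 5 = 23.3333/5 = 4.6667
  S[X,Y] = ((0.6667)·(-0.3333) + (1.6667)·(-1.3333) + (-0.3333)·(-0.3333) + (-3.3333)·(-0.3333) + (-1.3333)·(0.6667) + (2.6667)·(1.6667)) / 5 = 2.3333/5 = 0.4667
  S[Y,Y] = ((-0.3333)·(-0.3333) + (-1.3333)·(-1.3333) + (-0.3333)·(-0.3333) + (-0.3333)·(-0.3333) + (0.6667)·(0.6667) + (1.6667)·(1.6667)) / 5 = 5.3333/5 = 1.0667

S is symmetric (S[j,i] = S[i,j]). Assembling:

S = [[4.6667, 0.4667],
 [0.4667, 1.0667]]


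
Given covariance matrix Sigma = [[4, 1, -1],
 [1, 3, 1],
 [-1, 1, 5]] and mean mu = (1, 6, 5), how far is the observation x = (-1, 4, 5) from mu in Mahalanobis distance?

Step 1 — centre the observation: (x - mu) = (-2, -2, 0).

Step 2 — invert Sigma (cofactor / det for 3×3, or solve directly):
  Sigma^{-1} = [[0.3043, -0.1304, 0.087],
 [-0.1304, 0.413, -0.1087],
 [0.087, -0.1087, 0.2391]].

Step 3 — form the quadratic (x - mu)^T · Sigma^{-1} · (x - mu):
  Sigma^{-1} · (x - mu) = (-0.3478, -0.5652, 0.0435).
  (x - mu)^T · [Sigma^{-1} · (x - mu)] = (-2)·(-0.3478) + (-2)·(-0.5652) + (0)·(0.0435) = 1.8261.

Step 4 — take square root: d = √(1.8261) ≈ 1.3513.

d(x, mu) = √(1.8261) ≈ 1.3513


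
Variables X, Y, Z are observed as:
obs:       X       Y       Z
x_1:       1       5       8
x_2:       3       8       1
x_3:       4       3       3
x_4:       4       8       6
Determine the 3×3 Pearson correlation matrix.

Step 1 — column means:
  mean(X) = (1 + 3 + 4 + 4) / 4 = 12/4 = 3
  mean(Y) = (5 + 8 + 3 + 8) / 4 = 24/4 = 6
  mean(Z) = (8 + 1 + 3 + 6) / 4 = 18/4 = 4.5

Step 2 — sample variances and covariances s[i,j] = (1/(n-1)) · Σ_k (x_{k,i} - mean_i) · (x_{k,j} - mean_j), with n-1 = 3:
  s[X,X] = ((-2)·(-2) + (0)·(0) + (1)·(1) + (1)·(1)) / 3 = 6/3 = 2
  s[X,Y] = ((-2)·(-1) + (0)·(2) + (1)·(-3) + (1)·(2)) / 3 = 1/3 = 0.3333
  s[X,Z] = ((-2)·(3.5) + (0)·(-3.5) + (1)·(-1.5) + (1)·(1.5)) / 3 = -7/3 = -2.3333
  s[Y,Y] = ((-1)·(-1) + (2)·(2) + (-3)·(-3) + (2)·(2)) / 3 = 18/3 = 6
  s[Y,Z] = ((-1)·(3.5) + (2)·(-3.5) + (-3)·(-1.5) + (2)·(1.5)) / 3 = -3/3 = -1
  s[Z,Z] = ((3.5)·(3.5) + (-3.5)·(-3.5) + (-1.5)·(-1.5) + (1.5)·(1.5)) / 3 = 29/3 = 9.6667
  Sample standard deviations s_i = √(s[i,i]):
  s(X) = √(2) = 1.4142
  s(Y) = √(6) = 2.4495
  s(Z) = √(9.6667) = 3.1091

Step 3 — r_{ij} = s_{ij} / (s_i · s_j):
  r[X,X] = 1 (diagonal).
  r[X,Y] = 0.3333 / (1.4142 · 2.4495) = 0.3333 / 3.4641 = 0.0962
  r[X,Z] = -2.3333 / (1.4142 · 3.1091) = -2.3333 / 4.397 = -0.5307
  r[Y,Y] = 1 (diagonal).
  r[Y,Z] = -1 / (2.4495 · 3.1091) = -1 / 7.6158 = -0.1313
  r[Z,Z] = 1 (diagonal).

R is symmetric with unit diagonal. Assembling:

R = [[1, 0.0962, -0.5307],
 [0.0962, 1, -0.1313],
 [-0.5307, -0.1313, 1]]


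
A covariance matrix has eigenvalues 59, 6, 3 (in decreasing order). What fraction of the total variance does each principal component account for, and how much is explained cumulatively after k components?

Step 1 — total variance = trace(Sigma) = Σ λ_i = 59 + 6 + 3 = 68.

Step 2 — fraction explained by component i = λ_i / Σ λ:
  PC1: 59/68 = 0.8676
  PC2: 6/68 = 0.0882
  PC3: 3/68 = 0.0441

Step 3 — cumulative fraction after k components = (λ_1 + ... + λ_k) / Σ λ:
  k = 1: 59/68 = 0.8676
  k = 2: (59 + 6)/68 = 65/68 = 0.9559
  k = 3: (59 + 6 + 3)/68 = 68/68 = 1

Summary (fraction, with percent):

explained: PC1 0.8676 (86.76%), PC2 0.0882 (8.82%), PC3 0.0441 (4.41%);  cumulative: 0.8676, 0.9559, 1


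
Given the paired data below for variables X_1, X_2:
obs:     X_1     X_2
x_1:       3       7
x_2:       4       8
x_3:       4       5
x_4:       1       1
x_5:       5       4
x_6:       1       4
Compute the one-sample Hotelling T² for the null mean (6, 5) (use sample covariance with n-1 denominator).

Step 1 — sample mean vector:
  mean(X_1) = (3 + 4 + 4 + 1 + 5 + 1) / 6 = 18/6 = 3
  mean(X_2) = (7 + 8 + 5 + 1 + 4 + 4) / 6 = 29/6 = 4.8333
  x̄ = (3, 4.8333),  deviation x̄ - mu_0 = (3, 4.8333) - (6, 5) = (-3, -0.1667).

Step 2 — sample covariance matrix, S[i,j] = (1/(n-1)) · Σ_k (x_{k,i} - mean_i) · (x_{k,j} - mean_j), divisor n-1 = 5:
  S[X_1,X_1] = ((0)·(0) + (1)·(1) + (1)·(1) + (-2)·(-2) + (2)·(2) + (-2)·(-2)) / 5 = 14/5 = 2.8
  S[X_1,X_2] = ((0)·(2.1667) + (1)·(3.1667) + (1)·(0.1667) + (-2)·(-3.8333) + (2)·(-0.8333) + (-2)·(-0.8333)) / 5 = 11/5 = 2.2
  S[X_2,X_2] = ((2.1667)·(2.1667) + (3.1667)·(3.1667) + (0.1667)·(0.1667) + (-3.8333)·(-3.8333) + (-0.8333)·(-0.8333) + (-0.8333)·(-0.8333)) / 5 = 30.8333/5 = 6.1667
  S = [[2.8, 2.2],
 [2.2, 6.1667]].

Step 3 — invert S. det(S) = 2.8·6.1667 - (2.2)² = 12.4267.
  S^{-1} = (1/det) · [[d, -b], [-b, a]] = [[0.4962, -0.177],
 [-0.177, 0.2253]].

Step 4 — quadratic form (x̄ - mu_0)^T · S^{-1} · (x̄ - mu_0):
  S^{-1} · (x̄ - mu_0) = (-1.4592, 0.4936),
  (x̄ - mu_0)^T · [...] = (-3)·(-1.4592) + (-0.1667)·(0.4936) = 4.2954.

Step 5 — scale by n: T² = 6 · 4.2954 = 25.7725.

T² ≈ 25.7725


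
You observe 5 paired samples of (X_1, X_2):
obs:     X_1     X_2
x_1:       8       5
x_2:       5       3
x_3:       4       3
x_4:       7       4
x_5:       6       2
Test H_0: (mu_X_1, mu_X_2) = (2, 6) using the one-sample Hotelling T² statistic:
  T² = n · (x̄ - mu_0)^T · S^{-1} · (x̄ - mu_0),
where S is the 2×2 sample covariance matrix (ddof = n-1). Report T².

Step 1 — sample mean vector:
  mean(X_1) = (8 + 5 + 4 + 7 + 6) / 5 = 30/5 = 6
  mean(X_2) = (5 + 3 + 3 + 4 + 2) / 5 = 17/5 = 3.4
  x̄ = (6, 3.4),  deviation x̄ - mu_0 = (6, 3.4) - (2, 6) = (4, -2.6).

Step 2 — sample covariance matrix, S[i,j] = (1/(n-1)) · Σ_k (x_{k,i} - mean_i) · (x_{k,j} - mean_j), divisor n-1 = 4:
  S[X_1,X_1] = ((2)·(2) + (-1)·(-1) + (-2)·(-2) + (1)·(1) + (0)·(0)) / 4 = 10/4 = 2.5
  S[X_1,X_2] = ((2)·(1.6) + (-1)·(-0.4) + (-2)·(-0.4) + (1)·(0.6) + (0)·(-1.4)) / 4 = 5/4 = 1.25
  S[X_2,X_2] = ((1.6)·(1.6) + (-0.4)·(-0.4) + (-0.4)·(-0.4) + (0.6)·(0.6) + (-1.4)·(-1.4)) / 4 = 5.2/4 = 1.3
  S = [[2.5, 1.25],
 [1.25, 1.3]].

Step 3 — invert S. det(S) = 2.5·1.3 - (1.25)² = 1.6875.
  S^{-1} = (1/det) · [[d, -b], [-b, a]] = [[0.7704, -0.7407],
 [-0.7407, 1.4815]].

Step 4 — quadratic form (x̄ - mu_0)^T · S^{-1} · (x̄ - mu_0):
  S^{-1} · (x̄ - mu_0) = (5.0074, -6.8148),
  (x̄ - mu_0)^T · [...] = (4)·(5.0074) + (-2.6)·(-6.8148) = 37.7481.

Step 5 — scale by n: T² = 5 · 37.7481 = 188.7407.

T² ≈ 188.7407


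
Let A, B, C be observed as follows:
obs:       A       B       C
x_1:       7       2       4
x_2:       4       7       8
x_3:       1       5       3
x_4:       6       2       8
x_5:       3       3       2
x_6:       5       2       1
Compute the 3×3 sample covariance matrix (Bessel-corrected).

Step 1 — column means:
  mean(A) = (7 + 4 + 1 + 6 + 3 + 5) / 6 = 26/6 = 4.3333
  mean(B) = (2 + 7 + 5 + 2 + 3 + 2) / 6 = 21/6 = 3.5
  mean(C) = (4 + 8 + 3 + 8 + 2 + 1) / 6 = 26/6 = 4.3333

Step 2 — sample covariance S[i,j] = (1/(n-1)) · Σ_k (x_{k,i} - mean_i) · (x_{k,j} - mean_j), with n-1 = 5.
  S[A,A] = ((2.6667)·(2.6667) + (-0.3333)·(-0.3333) + (-3.3333)·(-3.3333) + (1.6667)·(1.6667) + (-1.3333)·(-1.3333) + (0.6667)·(0.6667)) / 5 = 23.3333/5 = 4.6667
  S[A,B] = ((2.6667)·(-1.5) + (-0.3333)·(3.5) + (-3.3333)·(1.5) + (1.6667)·(-1.5) + (-1.3333)·(-0.5) + (0.6667)·(-1.5)) / 5 = -13/5 = -2.6
  S[A,C] = ((2.6667)·(-0.3333) + (-0.3333)·(3.6667) + (-3.3333)·(-1.3333) + (1.6667)·(3.6667) + (-1.3333)·(-2.3333) + (0.6667)·(-3.3333)) / 5 = 9.3333/5 = 1.8667
  S[B,B] = ((-1.5)·(-1.5) + (3.5)·(3.5) + (1.5)·(1.5) + (-1.5)·(-1.5) + (-0.5)·(-0.5) + (-1.5)·(-1.5)) / 5 = 21.5/5 = 4.3
  S[B,C] = ((-1.5)·(-0.3333) + (3.5)·(3.6667) + (1.5)·(-1.3333) + (-1.5)·(3.6667) + (-0.5)·(-2.3333) + (-1.5)·(-3.3333)) / 5 = 12/5 = 2.4
  S[C,C] = ((-0.3333)·(-0.3333) + (3.6667)·(3.6667) + (-1.3333)·(-1.3333) + (3.6667)·(3.6667) + (-2.3333)·(-2.3333) + (-3.3333)·(-3.3333)) / 5 = 45.3333/5 = 9.0667

S is symmetric (S[j,i] = S[i,j]). Assembling:

S = [[4.6667, -2.6, 1.8667],
 [-2.6, 4.3, 2.4],
 [1.8667, 2.4, 9.0667]]


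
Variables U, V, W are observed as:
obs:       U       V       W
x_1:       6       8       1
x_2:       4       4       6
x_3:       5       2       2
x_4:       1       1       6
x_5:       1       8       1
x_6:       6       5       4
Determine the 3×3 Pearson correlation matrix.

Step 1 — column means:
  mean(U) = (6 + 4 + 5 + 1 + 1 + 6) / 6 = 23/6 = 3.8333
  mean(V) = (8 + 4 + 2 + 1 + 8 + 5) / 6 = 28/6 = 4.6667
  mean(W) = (1 + 6 + 2 + 6 + 1 + 4) / 6 = 20/6 = 3.3333

Step 2 — sample variances and covariances s[i,j] = (1/(n-1)) · Σ_k (x_{k,i} - mean_i) · (x_{k,j} - mean_j), with n-1 = 5:
  s[U,U] = ((2.1667)·(2.1667) + (0.1667)·(0.1667) + (1.1667)·(1.1667) + (-2.8333)·(-2.8333) + (-2.8333)·(-2.8333) + (2.1667)·(2.1667)) / 5 = 26.8333/5 = 5.3667
  s[U,V] = ((2.1667)·(3.3333) + (0.1667)·(-0.6667) + (1.1667)·(-2.6667) + (-2.8333)·(-3.6667) + (-2.8333)·(3.3333) + (2.1667)·(0.3333)) / 5 = 5.6667/5 = 1.1333
  s[U,W] = ((2.1667)·(-2.3333) + (0.1667)·(2.6667) + (1.1667)·(-1.3333) + (-2.8333)·(2.6667) + (-2.8333)·(-2.3333) + (2.1667)·(0.6667)) / 5 = -5.6667/5 = -1.1333
  s[V,V] = ((3.3333)·(3.3333) + (-0.6667)·(-0.6667) + (-2.6667)·(-2.6667) + (-3.6667)·(-3.6667) + (3.3333)·(3.3333) + (0.3333)·(0.3333)) / 5 = 43.3333/5 = 8.6667
  s[V,W] = ((3.3333)·(-2.3333) + (-0.6667)·(2.6667) + (-2.6667)·(-1.3333) + (-3.6667)·(2.6667) + (3.3333)·(-2.3333) + (0.3333)·(0.6667)) / 5 = -23.3333/5 = -4.6667
  s[W,W] = ((-2.3333)·(-2.3333) + (2.6667)·(2.6667) + (-1.3333)·(-1.3333) + (2.6667)·(2.6667) + (-2.3333)·(-2.3333) + (0.6667)·(0.6667)) / 5 = 27.3333/5 = 5.4667
  Sample standard deviations s_i = √(s[i,i]):
  s(U) = √(5.3667) = 2.3166
  s(V) = √(8.6667) = 2.9439
  s(W) = √(5.4667) = 2.3381

Step 3 — r_{ij} = s_{ij} / (s_i · s_j):
  r[U,U] = 1 (diagonal).
  r[U,V] = 1.1333 / (2.3166 · 2.9439) = 1.1333 / 6.8199 = 0.1662
  r[U,W] = -1.1333 / (2.3166 · 2.3381) = -1.1333 / 5.4164 = -0.2092
  r[V,V] = 1 (diagonal).
  r[V,W] = -4.6667 / (2.9439 · 2.3381) = -4.6667 / 6.8832 = -0.678
  r[W,W] = 1 (diagonal).

R is symmetric with unit diagonal. Assembling:

R = [[1, 0.1662, -0.2092],
 [0.1662, 1, -0.678],
 [-0.2092, -0.678, 1]]


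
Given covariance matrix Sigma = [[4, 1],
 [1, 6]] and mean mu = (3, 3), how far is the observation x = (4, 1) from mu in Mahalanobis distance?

Step 1 — centre the observation: (x - mu) = (1, -2).

Step 2 — invert Sigma. det(Sigma) = 4·6 - (1)² = 23.
  Sigma^{-1} = (1/det) · [[d, -b], [-b, a]] = [[0.2609, -0.0435],
 [-0.0435, 0.1739]].

Step 3 — form the quadratic (x - mu)^T · Sigma^{-1} · (x - mu):
  Sigma^{-1} · (x - mu) = (0.3478, -0.3913).
  (x - mu)^T · [Sigma^{-1} · (x - mu)] = (1)·(0.3478) + (-2)·(-0.3913) = 1.1304.

Step 4 — take square root: d = √(1.1304) ≈ 1.0632.

d(x, mu) = √(1.1304) ≈ 1.0632


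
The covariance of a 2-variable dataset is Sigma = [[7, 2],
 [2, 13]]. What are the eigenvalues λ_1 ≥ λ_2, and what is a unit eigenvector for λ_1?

Step 1 — characteristic polynomial of 2×2 Sigma:
  det(Sigma - λI) = λ² - trace · λ + det = 0.
  trace = 7 + 13 = 20, det = 7·13 - (2)² = 87.
Step 2 — discriminant:
  Δ = trace² - 4·det = 400 - 348 = 52.
Step 3 — eigenvalues:
  λ = (trace ± √Δ)/2 = (20 ± 7.2111)/2,
  λ_1 = 13.6056,  λ_2 = 6.3944.

Step 4 — unit eigenvector for λ_1: solve (Sigma - λ_1 I)v = 0. First row:
  (7 - 13.6056)·v_x + (2)·v_y = 0, i.e. (-6.6056)·v_x + (2)·v_y = 0,
  so v ∝ (b, λ_1 - a) = (2, 6.6056) = u.
  ||u|| = √((2)² + (6.6056)²) = √(47.6333) ≈ 6.9017,
  v_1 = u/||u|| ≈ (0.2898, 0.9571) (||v_1|| = 1).

λ_1 = 13.6056,  λ_2 = 6.3944;  v_1 ≈ (0.2898, 0.9571)


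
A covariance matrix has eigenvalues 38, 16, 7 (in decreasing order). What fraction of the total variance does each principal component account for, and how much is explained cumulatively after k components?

Step 1 — total variance = trace(Sigma) = Σ λ_i = 38 + 16 + 7 = 61.

Step 2 — fraction explained by component i = λ_i / Σ λ:
  PC1: 38/61 = 0.623
  PC2: 16/61 = 0.2623
  PC3: 7/61 = 0.1148

Step 3 — cumulative fraction after k components = (λ_1 + ... + λ_k) / Σ λ:
  k = 1: 38/61 = 0.623
  k = 2: (38 + 16)/61 = 54/61 = 0.8852
  k = 3: (38 + 16 + 7)/61 = 61/61 = 1

Summary (fraction, with percent):

explained: PC1 0.623 (62.3%), PC2 0.2623 (26.23%), PC3 0.1148 (11.48%);  cumulative: 0.623, 0.8852, 1


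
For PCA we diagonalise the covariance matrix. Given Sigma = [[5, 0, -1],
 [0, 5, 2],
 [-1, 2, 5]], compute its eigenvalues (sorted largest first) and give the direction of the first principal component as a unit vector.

Step 1 — characteristic polynomial p(λ) = det(λI - Sigma) = λ³ - tr·λ² + c_1·λ - det, where tr = trace, c_1 = sum of the principal 2×2 minors, det = det(Sigma):
  tr = 5 + 5 + 5 = 15,
  c_1 = (5·5 - (0)²) + (5·5 - (-1)²) + (5·5 - (2)²) = 25 + 24 + 21 = 70,
  det = 5·(5·5 - (2)²) - (0)·((0)·5 - (2)·(-1)) + (-1)·((0)·(2) - 5·(-1)) = 5·(21) - (0)·(2) + (-1)·(5) = 100.
  So p(λ) = λ³ - 15λ² + 70λ - 100.
Step 2 — look for an integer root (rational root theorem: any rational root is an integer divisor of 100). Testing λ = 5:
  p(5) = 125 - 375 + 350 - 100 = 0  ✓
  Dividing out (λ - 5): p(λ) = (λ - 5)(λ² - 10λ + 20).
Step 3 — remaining eigenvalues from the quadratic λ² - 10λ + 20 = 0:
  Δ = 10² - 4·20 = 100 - 80 = 20,  λ = (10 ± √20)/2 = (10 ± 4.4721)/2 ≈ 7.2361 or 2.7639.
  Sorted: λ_1 = 7.2361,  λ_2 = 5,  λ_3 = 2.7639  (check: sum = 15 = tr ✓).

Step 4 — unit eigenvector for λ_1 ≈ 7.2361: v spans the null space of (Sigma - λ_1 I), whose rows are
  r_1 = (-2.2361, 0, -1),  r_2 = (0, -2.2361, 2),  r_3 = (-1, 2, -2.2361).
  v is orthogonal to every row, so take v ∝ r_1 × r_2 = ((0)·(2) - (-1)·(-2.2361), (-1)·(0) - (-2.2361)·(2), (-2.2361)·(-2.2361) - (0)·(0)) ≈ (-2.2361, 4.4721, 5).
  Rescale (multiply by -1 so the first nonzero entry is positive): u = (2.2361, -4.4721, -5).
  ||u|| = √((2.2361)² + (-4.4721)² + (-5)²) = √(50) ≈ 7.0711,  v_1 = u/||u|| ≈ (0.3162, -0.6325, -0.7071) (||v_1|| = 1).

λ_1 = 7.2361,  λ_2 = 5,  λ_3 = 2.7639;  v_1 ≈ (0.3162, -0.6325, -0.7071)


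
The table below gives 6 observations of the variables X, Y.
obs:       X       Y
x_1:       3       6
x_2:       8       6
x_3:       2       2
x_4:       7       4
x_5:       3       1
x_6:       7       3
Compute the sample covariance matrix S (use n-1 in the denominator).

Step 1 — column means:
  mean(X) = (3 + 8 + 2 + 7 + 3 + 7) / 6 = 30/6 = 5
  mean(Y) = (6 + 6 + 2 + 4 + 1 + 3) / 6 = 22/6 = 3.6667

Step 2 — sample covariance S[i,j] = (1/(n-1)) · Σ_k (x_{k,i} - mean_i) · (x_{k,j} - mean_j), with n-1 = 5.
  S[X,X] = ((-2)·(-2) + (3)·(3) + (-3)·(-3) + (2)·(2) + (-2)·(-2) + (2)·(2)) / 5 = 34/5 = 6.8
  S[X,Y] = ((-2)·(2.3333) + (3)·(2.3333) + (-3)·(-1.6667) + (2)·(0.3333) + (-2)·(-2.6667) + (2)·(-0.6667)) / 5 = 12/5 = 2.4
  S[Y,Y] = ((2.3333)·(2.3333) + (2.3333)·(2.3333) + (-1.6667)·(-1.6667) + (0.3333)·(0.3333) + (-2.6667)·(-2.6667) + (-0.6667)·(-0.6667)) / 5 = 21.3333/5 = 4.2667

S is symmetric (S[j,i] = S[i,j]). Assembling:

S = [[6.8, 2.4],
 [2.4, 4.2667]]


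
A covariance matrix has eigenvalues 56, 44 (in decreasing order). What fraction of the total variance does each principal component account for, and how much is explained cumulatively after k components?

Step 1 — total variance = trace(Sigma) = Σ λ_i = 56 + 44 = 100.

Step 2 — fraction explained by component i = λ_i / Σ λ:
  PC1: 56/100 = 0.56
  PC2: 44/100 = 0.44

Step 3 — cumulative fraction after k components = (λ_1 + ... + λ_k) / Σ λ:
  k = 1: 56/100 = 0.56
  k = 2: (56 + 44)/100 = 100/100 = 1

Summary (fraction, with percent):

explained: PC1 0.56 (56%), PC2 0.44 (44%);  cumulative: 0.56, 1


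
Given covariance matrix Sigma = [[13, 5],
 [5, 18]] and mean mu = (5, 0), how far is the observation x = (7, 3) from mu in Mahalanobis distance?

Step 1 — centre the observation: (x - mu) = (2, 3).

Step 2 — invert Sigma. det(Sigma) = 13·18 - (5)² = 209.
  Sigma^{-1} = (1/det) · [[d, -b], [-b, a]] = [[0.0861, -0.0239],
 [-0.0239, 0.0622]].

Step 3 — form the quadratic (x - mu)^T · Sigma^{-1} · (x - mu):
  Sigma^{-1} · (x - mu) = (0.1005, 0.1388).
  (x - mu)^T · [Sigma^{-1} · (x - mu)] = (2)·(0.1005) + (3)·(0.1388) = 0.6172.

Step 4 — take square root: d = √(0.6172) ≈ 0.7856.

d(x, mu) = √(0.6172) ≈ 0.7856


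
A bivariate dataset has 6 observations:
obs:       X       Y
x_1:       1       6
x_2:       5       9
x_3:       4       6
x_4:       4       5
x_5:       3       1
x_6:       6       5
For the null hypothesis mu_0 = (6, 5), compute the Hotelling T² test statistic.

Step 1 — sample mean vector:
  mean(X) = (1 + 5 + 4 + 4 + 3 + 6) / 6 = 23/6 = 3.8333
  mean(Y) = (6 + 9 + 6 + 5 + 1 + 5) / 6 = 32/6 = 5.3333
  x̄ = (3.8333, 5.3333),  deviation x̄ - mu_0 = (3.8333, 5.3333) - (6, 5) = (-2.1667, 0.3333).

Step 2 — sample covariance matrix, S[i,j] = (1/(n-1)) · Σ_k (x_{k,i} - mean_i) · (x_{k,j} - mean_j), divisor n-1 = 5:
  S[X,X] = ((-2.8333)·(-2.8333) + (1.1667)·(1.1667) + (0.1667)·(0.1667) + (0.1667)·(0.1667) + (-0.8333)·(-0.8333) + (2.1667)·(2.1667)) / 5 = 14.8333/5 = 2.9667
  S[X,Y] = ((-2.8333)·(0.6667) + (1.1667)·(3.6667) + (0.1667)·(0.6667) + (0.1667)·(-0.3333) + (-0.8333)·(-4.3333) + (2.1667)·(-0.3333)) / 5 = 5.3333/5 = 1.0667
  S[Y,Y] = ((0.6667)·(0.6667) + (3.6667)·(3.6667) + (0.6667)·(0.6667) + (-0.3333)·(-0.3333) + (-4.3333)·(-4.3333) + (-0.3333)·(-0.3333)) / 5 = 33.3333/5 = 6.6667
  S = [[2.9667, 1.0667],
 [1.0667, 6.6667]].

Step 3 — invert S. det(S) = 2.9667·6.6667 - (1.0667)² = 18.64.
  S^{-1} = (1/det) · [[d, -b], [-b, a]] = [[0.3577, -0.0572],
 [-0.0572, 0.1592]].

Step 4 — quadratic form (x̄ - mu_0)^T · S^{-1} · (x̄ - mu_0):
  S^{-1} · (x̄ - mu_0) = (-0.794, 0.177),
  (x̄ - mu_0)^T · [...] = (-2.1667)·(-0.794) + (0.3333)·(0.177) = 1.7793.

Step 5 — scale by n: T² = 6 · 1.7793 = 10.676.

T² ≈ 10.676


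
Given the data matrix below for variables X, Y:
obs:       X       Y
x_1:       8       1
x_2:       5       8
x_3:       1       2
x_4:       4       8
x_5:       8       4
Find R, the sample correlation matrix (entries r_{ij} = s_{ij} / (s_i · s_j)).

Step 1 — column means:
  mean(X) = (8 + 5 + 1 + 4 + 8) / 5 = 26/5 = 5.2
  mean(Y) = (1 + 8 + 2 + 8 + 4) / 5 = 23/5 = 4.6

Step 2 — sample variances and covariances s[i,j] = (1/(n-1)) · Σ_k (x_{k,i} - mean_i) · (x_{k,j} - mean_j), with n-1 = 4:
  s[X,X] = ((2.8)·(2.8) + (-0.2)·(-0.2) + (-4.2)·(-4.2) + (-1.2)·(-1.2) + (2.8)·(2.8)) / 4 = 34.8/4 = 8.7
  s[X,Y] = ((2.8)·(-3.6) + (-0.2)·(3.4) + (-4.2)·(-2.6) + (-1.2)·(3.4) + (2.8)·(-0.6)) / 4 = -5.6/4 = -1.4
  s[Y,Y] = ((-3.6)·(-3.6) + (3.4)·(3.4) + (-2.6)·(-2.6) + (3.4)·(3.4) + (-0.6)·(-0.6)) / 4 = 43.2/4 = 10.8
  Sample standard deviations s_i = √(s[i,i]):
  s(X) = √(8.7) = 2.9496
  s(Y) = √(10.8) = 3.2863

Step 3 — r_{ij} = s_{ij} / (s_i · s_j):
  r[X,X] = 1 (diagonal).
  r[X,Y] = -1.4 / (2.9496 · 3.2863) = -1.4 / 9.6933 = -0.1444
  r[Y,Y] = 1 (diagonal).

R is symmetric with unit diagonal. Assembling:

R = [[1, -0.1444],
 [-0.1444, 1]]
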